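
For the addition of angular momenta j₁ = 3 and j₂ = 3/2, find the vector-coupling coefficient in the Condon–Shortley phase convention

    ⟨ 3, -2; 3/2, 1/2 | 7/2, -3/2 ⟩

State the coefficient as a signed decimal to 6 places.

j₁+j₂−J=1  J+j₁−j₂=5  J−j₁+j₂=2  j₁+j₂+J+1=9
(j₁±m₁, j₂±m₂, J±M) = (1,5,2,1,2,5)
P² = 6400/21
sum k=0..1:
  [0] +1/240 = 1/240
  [1] −1/24 = -1/24
S = -3/80
C² = P²·S² = 3/7 ; C = -0.654654

−√(3/7) ≈ -0.654654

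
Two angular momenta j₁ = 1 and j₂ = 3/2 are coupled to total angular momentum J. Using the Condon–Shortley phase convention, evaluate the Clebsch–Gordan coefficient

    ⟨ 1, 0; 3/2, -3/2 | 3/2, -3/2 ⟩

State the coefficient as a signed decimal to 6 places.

√[4·1!1!2!/5! · 1!1!0!3!0!3!] = √(12/5)
  +(−1)^0/∏(0,1,1,0,0,2)! = 1/2  (running 1/2)
⟨..|..⟩ = √(12/5)·(1/2) = +0.774597

+0.774597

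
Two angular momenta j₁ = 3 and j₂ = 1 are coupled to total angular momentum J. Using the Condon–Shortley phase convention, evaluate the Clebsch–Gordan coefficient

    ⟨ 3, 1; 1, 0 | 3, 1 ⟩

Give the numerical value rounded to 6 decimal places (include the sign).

triangle: 1!·5!·1!/8! = 120/40320
(j±m)!: 4!·2!·1!·1!·4!·2! = 2304
prefactor² = (2J+1)·Δ·N² = 48
  k=0: +1/(0!·1!·2!·1!·3!·0!) = 1/12
  k=1: −1/(1!·0!·1!·0!·4!·1!) = -1/24
Σ = 1/24  ⇒  CG² = 48·1/24² = 1/12
CG = +√(1/12) = +0.288675

+√(1/12) ≈ +0.288675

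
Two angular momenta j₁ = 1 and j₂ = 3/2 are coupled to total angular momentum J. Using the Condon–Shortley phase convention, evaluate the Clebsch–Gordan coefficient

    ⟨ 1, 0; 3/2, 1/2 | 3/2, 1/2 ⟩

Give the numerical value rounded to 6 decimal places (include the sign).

√[4·1!1!2!/5! · 1!1!2!1!2!1!] = √(4/15)
  +(−1)^0/∏(0,1,1,2,0,0)! = 1/2  (running 1/2)
  +(−1)^1/∏(1,0,0,1,1,1)! = -1  (running -1/2)
⟨..|..⟩ = √(4/15)·(-1/2) = -0.258199

−√(1/15) = -0.258199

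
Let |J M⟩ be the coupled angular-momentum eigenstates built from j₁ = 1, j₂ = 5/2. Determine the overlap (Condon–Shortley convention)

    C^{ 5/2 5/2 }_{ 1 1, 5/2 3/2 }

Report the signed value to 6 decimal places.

+0.534522  (= +√(2/7))

√[6·1!1!4!/7! · 2!0!4!1!5!0!] = √(1152/7)
  +(−1)^0/∏(0,1,0,4,1,0)! = 1/24  (running 1/24)
⟨..|..⟩ = √(1152/7)·(1/24) = +0.534522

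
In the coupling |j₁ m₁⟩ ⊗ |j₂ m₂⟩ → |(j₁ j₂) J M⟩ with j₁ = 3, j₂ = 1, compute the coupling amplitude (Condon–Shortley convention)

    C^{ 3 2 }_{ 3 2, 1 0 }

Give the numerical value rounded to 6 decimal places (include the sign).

j₁+j₂−J=1  J+j₁−j₂=5  J−j₁+j₂=1  j₁+j₂+J+1=8
(j₁±m₁, j₂±m₂, J±M) = (5,1,1,1,5,1)
P² = 300
sum k=0..1:
  [0] +1/24 = 1/24
  [1] −1/120 = -1/120
S = 1/30
C² = P²·S² = 1/3 ; C = +0.577350

+0.577350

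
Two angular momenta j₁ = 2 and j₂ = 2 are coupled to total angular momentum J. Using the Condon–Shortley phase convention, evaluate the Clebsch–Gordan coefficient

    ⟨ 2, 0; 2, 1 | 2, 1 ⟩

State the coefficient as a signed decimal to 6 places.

−√(1/14) ≈ -0.267261

j₁+j₂−J=2  J+j₁−j₂=2  J−j₁+j₂=2  j₁+j₂+J+1=7
(j₁±m₁, j₂±m₂, J±M) = (2,2,3,1,3,1)
P² = 8/7
sum k=1..2:
  [1] −1/2 = -1/2
  [2] +1/4 = 1/4
S = -1/4
C² = P²·S² = 1/14 ; C = -0.267261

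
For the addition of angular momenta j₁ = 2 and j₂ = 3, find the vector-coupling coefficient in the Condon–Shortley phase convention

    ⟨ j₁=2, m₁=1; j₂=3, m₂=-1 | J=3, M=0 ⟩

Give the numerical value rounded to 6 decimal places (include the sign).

j₁+j₂−J=2  J+j₁−j₂=2  J−j₁+j₂=4  j₁+j₂+J+1=9
(j₁±m₁, j₂±m₂, J±M) = (3,1,2,4,3,3)
P² = 96/5
sum k=0..1:
  [0] +1/8 = 1/8
  [1] −1/12 = -1/12
S = 1/24
C² = P²·S² = 1/30 ; C = +0.182574

+0.182574  (= +√(1/30))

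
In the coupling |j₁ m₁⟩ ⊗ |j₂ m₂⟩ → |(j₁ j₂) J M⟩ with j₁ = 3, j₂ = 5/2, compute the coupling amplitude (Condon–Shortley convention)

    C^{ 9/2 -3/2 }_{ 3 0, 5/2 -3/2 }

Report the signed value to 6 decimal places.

+√(45/154) ≈ +0.540562

j₁+j₂−J=1  J+j₁−j₂=5  J−j₁+j₂=4  j₁+j₂+J+1=11
(j₁±m₁, j₂±m₂, J±M) = (3,3,1,4,3,6)
P² = 207360/77
sum k=0..1:
  [0] +1/72 = 1/72
  [1] −1/288 = -1/288
S = 1/96
C² = P²·S² = 45/154 ; C = +0.540562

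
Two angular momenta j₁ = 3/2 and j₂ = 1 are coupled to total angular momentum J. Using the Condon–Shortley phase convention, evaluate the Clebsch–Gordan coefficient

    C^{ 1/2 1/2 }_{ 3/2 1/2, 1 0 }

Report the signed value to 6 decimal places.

-0.577350

triangle: 2!*1!*0!/4! = 2/24
(j±m)!: 2!*1!*1!*1!*1!*0! = 2
prefactor² = (2J+1)*Δ*N² = 1/3
  k=1: −1/(1!*1!*0!*0!*1!*0!) = -1
Σ = -1  ⇒  CG² = 1/3*(-1)² = 1/3
CG = −√(1/3) = -0.577350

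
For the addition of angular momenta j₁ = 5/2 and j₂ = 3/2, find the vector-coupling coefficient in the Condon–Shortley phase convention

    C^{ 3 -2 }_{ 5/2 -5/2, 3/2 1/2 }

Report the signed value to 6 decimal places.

-0.645497  (= −√(5/12))

√[7·1!4!2!/8! · 0!5!2!1!1!5!] = √(240)
  +(−1)^1/∏(1,0,4,1,0,1)! = -1/24  (running -1/24)
⟨..|..⟩ = √(240)·(-1/24) = -0.645497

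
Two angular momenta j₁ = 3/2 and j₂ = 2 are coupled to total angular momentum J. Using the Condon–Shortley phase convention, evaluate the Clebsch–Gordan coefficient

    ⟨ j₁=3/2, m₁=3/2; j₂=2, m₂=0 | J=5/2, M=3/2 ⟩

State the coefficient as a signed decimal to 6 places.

+0.717137

j₁+j₂−J=1  J+j₁−j₂=2  J−j₁+j₂=3  j₁+j₂+J+1=7
(j₁±m₁, j₂±m₂, J±M) = (3,0,2,2,4,1)
P² = 288/35
sum k=0..0:
  [0] +1/4 = 1/4
S = 1/4
C² = P²·S² = 18/35 ; C = +0.717137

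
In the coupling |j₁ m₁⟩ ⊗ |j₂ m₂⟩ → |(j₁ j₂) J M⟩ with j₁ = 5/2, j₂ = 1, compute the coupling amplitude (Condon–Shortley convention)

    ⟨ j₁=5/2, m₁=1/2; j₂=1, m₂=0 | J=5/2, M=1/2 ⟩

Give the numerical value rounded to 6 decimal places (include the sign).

+√(1/35) = +0.169031

j₁+j₂−J=1  J+j₁−j₂=4  J−j₁+j₂=1  j₁+j₂+J+1=7
(j₁±m₁, j₂±m₂, J±M) = (3,2,1,1,3,2)
P² = 144/35
sum k=0..1:
  [0] +1/4 = 1/4
  [1] −1/6 = -1/6
S = 1/12
C² = P²·S² = 1/35 ; C = +0.169031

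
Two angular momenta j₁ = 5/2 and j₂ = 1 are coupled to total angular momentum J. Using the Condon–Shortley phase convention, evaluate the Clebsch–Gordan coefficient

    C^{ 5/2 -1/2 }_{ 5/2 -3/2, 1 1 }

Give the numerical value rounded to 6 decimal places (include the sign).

√[6·1!4!1!/7! · 1!4!2!0!2!3!] = √(576/35)
  +(−1)^1/∏(1,0,3,1,1,0)! = -1/6  (running -1/6)
⟨..|..⟩ = √(576/35)·(-1/6) = -0.676123

-0.676123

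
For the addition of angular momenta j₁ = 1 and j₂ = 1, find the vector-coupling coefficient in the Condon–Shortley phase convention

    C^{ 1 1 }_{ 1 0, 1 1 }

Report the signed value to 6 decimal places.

triangle: 1!*1!*1!/4! = 1/24
(j±m)!: 1!*1!*2!*0!*2!*0! = 4
prefactor² = (2J+1)*Δ*N² = 1/2
  k=1: −1/(1!*0!*0!*1!*1!*0!) = -1
Σ = -1  ⇒  CG² = 1/2*(-1)² = 1/2
CG = −√(1/2) = -0.707107

-0.707107  (= −√(1/2))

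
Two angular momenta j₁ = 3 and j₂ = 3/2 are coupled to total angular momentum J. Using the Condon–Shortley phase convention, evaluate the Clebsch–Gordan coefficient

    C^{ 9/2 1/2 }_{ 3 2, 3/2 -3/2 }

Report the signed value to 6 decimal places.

+0.218218

j₁+j₂−J=0  J+j₁−j₂=6  J−j₁+j₂=3  j₁+j₂+J+1=10
(j₁±m₁, j₂±m₂, J±M) = (5,1,0,3,5,4)
P² = 172800/7
sum k=0..0:
  [0] +1/720 = 1/720
S = 1/720
C² = P²·S² = 1/21 ; C = +0.218218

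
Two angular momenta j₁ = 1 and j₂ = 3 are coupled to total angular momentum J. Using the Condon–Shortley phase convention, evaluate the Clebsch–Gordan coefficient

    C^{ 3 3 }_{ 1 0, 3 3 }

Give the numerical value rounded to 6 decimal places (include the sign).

j₁+j₂−J=1  J+j₁−j₂=1  J−j₁+j₂=5  j₁+j₂+J+1=8
(j₁±m₁, j₂±m₂, J±M) = (1,1,6,0,6,0)
P² = 10800
sum k=1..1:
  [1] −1/120 = -1/120
S = -1/120
C² = P²·S² = 3/4 ; C = -0.866025

−√(3/4) ≈ -0.866025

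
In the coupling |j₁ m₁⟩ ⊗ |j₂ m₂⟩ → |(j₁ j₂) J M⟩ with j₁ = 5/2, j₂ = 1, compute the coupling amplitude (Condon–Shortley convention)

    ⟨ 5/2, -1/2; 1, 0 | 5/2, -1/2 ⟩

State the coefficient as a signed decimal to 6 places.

√[6·1!4!1!/7! · 2!3!1!1!2!3!] = √(144/35)
  +(−1)^0/∏(0,1,3,1,1,0)! = 1/6  (running 1/6)
  +(−1)^1/∏(1,0,2,0,2,1)! = -1/4  (running -1/12)
⟨..|..⟩ = √(144/35)·(-1/12) = -0.169031

-0.169031  (= −√(1/35))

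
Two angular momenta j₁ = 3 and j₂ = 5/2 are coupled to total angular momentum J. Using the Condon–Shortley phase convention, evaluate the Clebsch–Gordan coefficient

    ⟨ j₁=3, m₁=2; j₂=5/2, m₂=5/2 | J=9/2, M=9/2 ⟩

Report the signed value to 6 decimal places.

triangle: 1!·5!·4!/11! = 2880/39916800
(j±m)!: 5!·1!·5!·0!·9!·0! = 5225472000
prefactor² = (2J+1)·Δ·N² = 41472000/11
  k=1: −1/(1!·0!·0!·4!·5!·0!) = -1/2880
Σ = -1/2880  ⇒  CG² = 41472000/11·(-1/2880)² = 5/11
CG = −√(5/11) = -0.674200

-0.674200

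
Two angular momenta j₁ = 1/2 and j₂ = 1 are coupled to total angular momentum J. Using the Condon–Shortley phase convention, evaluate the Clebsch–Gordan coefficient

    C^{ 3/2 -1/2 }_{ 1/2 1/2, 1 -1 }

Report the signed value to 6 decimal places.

triangle: 0!×1!×2!/4! = 2/24
(j±m)!: 1!×0!×0!×2!×1!×2! = 4
prefactor² = (2J+1)×Δ×N² = 4/3
  k=0: +1/(0!×0!×0!×0!×1!×2!) = 1/2
Σ = 1/2  ⇒  CG² = 4/3×1/2² = 1/3
CG = +√(1/3) = +0.577350

+√(1/3) ≈ +0.577350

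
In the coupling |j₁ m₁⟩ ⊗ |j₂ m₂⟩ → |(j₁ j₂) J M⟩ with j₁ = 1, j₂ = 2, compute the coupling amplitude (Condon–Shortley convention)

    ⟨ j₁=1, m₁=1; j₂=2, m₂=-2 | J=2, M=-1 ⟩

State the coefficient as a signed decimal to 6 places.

j₁+j₂−J=1  J+j₁−j₂=1  J−j₁+j₂=3  j₁+j₂+J+1=6
(j₁±m₁, j₂±m₂, J±M) = (2,0,0,4,1,3)
P² = 12
sum k=0..0:
  [0] +1/6 = 1/6
S = 1/6
C² = P²·S² = 1/3 ; C = +0.577350

+0.577350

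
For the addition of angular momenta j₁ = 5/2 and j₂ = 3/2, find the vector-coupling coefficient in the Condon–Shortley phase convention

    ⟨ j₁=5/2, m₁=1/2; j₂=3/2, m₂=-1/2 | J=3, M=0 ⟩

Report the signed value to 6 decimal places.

+0.447214  (= +√(1/5))

j₁+j₂−J=1  J+j₁−j₂=4  J−j₁+j₂=2  j₁+j₂+J+1=8
(j₁±m₁, j₂±m₂, J±M) = (3,2,1,2,3,3)
P² = 36/5
sum k=0..1:
  [0] +1/4 = 1/4
  [1] −1/12 = -1/12
S = 1/6
C² = P²·S² = 1/5 ; C = +0.447214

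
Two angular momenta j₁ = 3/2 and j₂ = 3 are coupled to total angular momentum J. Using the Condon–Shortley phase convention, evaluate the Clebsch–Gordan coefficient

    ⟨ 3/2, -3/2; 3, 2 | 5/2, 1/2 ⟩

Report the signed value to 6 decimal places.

triangle: 2!*1!*4!/8! = 48/40320
(j±m)!: 0!*3!*5!*1!*3!*2! = 8640
prefactor² = (2J+1)*Δ*N² = 432/7
  k=2: +1/(2!*0!*1!*3!*0!*1!) = 1/12
Σ = 1/12  ⇒  CG² = 432/7*1/12² = 3/7
CG = +√(3/7) = +0.654654

+√(3/7) ≈ +0.654654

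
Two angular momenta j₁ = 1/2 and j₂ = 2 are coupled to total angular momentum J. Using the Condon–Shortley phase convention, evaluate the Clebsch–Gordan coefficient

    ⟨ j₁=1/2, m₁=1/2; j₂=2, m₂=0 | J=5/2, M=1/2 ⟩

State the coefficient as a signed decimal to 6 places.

j₁+j₂−J=0  J+j₁−j₂=1  J−j₁+j₂=4  j₁+j₂+J+1=6
(j₁±m₁, j₂±m₂, J±M) = (1,0,2,2,3,2)
P² = 48/5
sum k=0..0:
  [0] +1/4 = 1/4
S = 1/4
C² = P²·S² = 3/5 ; C = +0.774597

+0.774597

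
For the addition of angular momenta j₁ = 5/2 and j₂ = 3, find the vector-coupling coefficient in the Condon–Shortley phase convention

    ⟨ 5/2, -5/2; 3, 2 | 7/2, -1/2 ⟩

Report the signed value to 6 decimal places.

+√(16/63) = +0.503953

triangle: 2!*3!*4!/10! = 288/3628800
(j±m)!: 0!*5!*5!*1!*3!*4! = 2073600
prefactor² = (2J+1)*Δ*N² = 9216/7
  k=2: +1/(2!*0!*3!*3!*0!*1!) = 1/72
Σ = 1/72  ⇒  CG² = 9216/7*1/72² = 16/63
CG = +√(16/63) = +0.503953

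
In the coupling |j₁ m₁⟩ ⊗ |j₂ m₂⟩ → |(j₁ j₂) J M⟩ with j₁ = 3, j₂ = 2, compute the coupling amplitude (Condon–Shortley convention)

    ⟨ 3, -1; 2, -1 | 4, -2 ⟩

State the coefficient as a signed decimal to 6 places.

+√(1/28) = +0.188982

j₁+j₂−J=1  J+j₁−j₂=5  J−j₁+j₂=3  j₁+j₂+J+1=10
(j₁±m₁, j₂±m₂, J±M) = (2,4,1,3,2,6)
P² = 5184/7
sum k=0..1:
  [0] +1/48 = 1/48
  [1] −1/72 = -1/72
S = 1/144
C² = P²·S² = 1/28 ; C = +0.188982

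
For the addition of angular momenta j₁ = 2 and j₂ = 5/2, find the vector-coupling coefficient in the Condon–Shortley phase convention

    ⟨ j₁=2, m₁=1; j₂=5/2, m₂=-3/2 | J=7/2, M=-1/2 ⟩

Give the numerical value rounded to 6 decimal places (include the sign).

+0.619780

j₁+j₂−J=1  J+j₁−j₂=3  J−j₁+j₂=4  j₁+j₂+J+1=9
(j₁±m₁, j₂±m₂, J±M) = (3,1,1,4,3,4)
P² = 2304/35
sum k=0..1:
  [0] +1/12 = 1/12
  [1] −1/144 = -1/144
S = 11/144
C² = P²·S² = 121/315 ; C = +0.619780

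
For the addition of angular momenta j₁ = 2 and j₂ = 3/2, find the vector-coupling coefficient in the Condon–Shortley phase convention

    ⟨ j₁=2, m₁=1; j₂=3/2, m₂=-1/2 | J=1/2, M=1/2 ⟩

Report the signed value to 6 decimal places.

−√(3/10) = -0.547723

√[2·3!1!0!/5! · 3!1!1!2!1!0!] = √(6/5)
  +(−1)^1/∏(1,2,0,0,1,0)! = -1/2  (running -1/2)
⟨..|..⟩ = √(6/5)·(-1/2) = -0.547723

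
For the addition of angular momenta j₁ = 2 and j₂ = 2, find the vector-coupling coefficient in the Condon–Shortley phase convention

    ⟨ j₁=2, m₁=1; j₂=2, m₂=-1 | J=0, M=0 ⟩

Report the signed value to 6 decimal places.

−√(1/5) = -0.447214

triangle: 4!·0!·0!/5! = 24/120
(j±m)!: 3!·1!·1!·3!·0!·0! = 36
prefactor² = (2J+1)·Δ·N² = 36/5
  k=1: −1/(1!·3!·0!·0!·0!·0!) = -1/6
Σ = -1/6  ⇒  CG² = 36/5·(-1/6)² = 1/5
CG = −√(1/5) = -0.447214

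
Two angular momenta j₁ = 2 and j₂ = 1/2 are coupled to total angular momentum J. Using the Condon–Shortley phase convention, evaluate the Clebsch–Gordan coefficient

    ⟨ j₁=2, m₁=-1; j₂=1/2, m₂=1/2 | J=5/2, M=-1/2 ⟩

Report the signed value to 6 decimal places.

j₁+j₂−J=0  J+j₁−j₂=4  J−j₁+j₂=1  j₁+j₂+J+1=6
(j₁±m₁, j₂±m₂, J±M) = (1,3,1,0,2,3)
P² = 72/5
sum k=0..0:
  [0] +1/6 = 1/6
S = 1/6
C² = P²·S² = 2/5 ; C = +0.632456

+0.632456  (= +√(2/5))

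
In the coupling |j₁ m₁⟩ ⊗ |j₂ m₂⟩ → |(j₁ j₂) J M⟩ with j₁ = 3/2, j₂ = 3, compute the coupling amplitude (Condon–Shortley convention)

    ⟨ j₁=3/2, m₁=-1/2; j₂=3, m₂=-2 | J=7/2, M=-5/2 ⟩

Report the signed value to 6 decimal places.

triangle: 1!*2!*5!/9! = 240/362880
(j±m)!: 1!*2!*1!*5!*1!*6! = 172800
prefactor² = (2J+1)*Δ*N² = 6400/7
  k=0: +1/(0!*1!*2!*1!*0!*4!) = 1/48
  k=1: −1/(1!*0!*1!*0!*1!*5!) = -1/120
Σ = 1/80  ⇒  CG² = 6400/7*1/80² = 1/7
CG = +√(1/7) = +0.377964

+√(1/7) = +0.377964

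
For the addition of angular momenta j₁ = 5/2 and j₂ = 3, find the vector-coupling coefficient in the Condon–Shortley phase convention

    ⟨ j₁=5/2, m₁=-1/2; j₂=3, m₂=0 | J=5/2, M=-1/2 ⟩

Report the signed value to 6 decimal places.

triangle: 3!*2!*3!/9! = 72/362880
(j±m)!: 2!*3!*3!*3!*2!*3! = 5184
prefactor² = (2J+1)*Δ*N² = 216/35
  k=1: −1/(1!*2!*2!*2!*0!*1!) = -1/8
  k=2: +1/(2!*1!*1!*1!*1!*2!) = 1/4
  k=3: −1/(3!*0!*0!*0!*2!*3!) = -1/72
Σ = 1/9  ⇒  CG² = 216/35*1/9² = 8/105
CG = +√(8/105) = +0.276026

+√(8/105) = +0.276026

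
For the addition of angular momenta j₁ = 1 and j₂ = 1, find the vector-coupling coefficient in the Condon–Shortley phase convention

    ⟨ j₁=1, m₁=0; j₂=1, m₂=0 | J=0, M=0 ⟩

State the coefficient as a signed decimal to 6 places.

√[1·2!0!0!/3! · 1!1!1!1!0!0!] = √(1/3)
  +(−1)^1/∏(1,1,0,0,0,0)! = -1  (running -1)
⟨..|..⟩ = √(1/3)·(-1) = -0.577350

-0.577350  (= −√(1/3))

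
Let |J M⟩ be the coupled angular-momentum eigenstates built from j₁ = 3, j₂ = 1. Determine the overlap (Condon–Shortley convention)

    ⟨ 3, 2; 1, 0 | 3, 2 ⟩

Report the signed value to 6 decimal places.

triangle: 1!×5!×1!/8! = 120/40320
(j±m)!: 5!×1!×1!×1!×5!×1! = 14400
prefactor² = (2J+1)×Δ×N² = 300
  k=0: +1/(0!×1!×1!×1!×4!×0!) = 1/24
  k=1: −1/(1!×0!×0!×0!×5!×1!) = -1/120
Σ = 1/30  ⇒  CG² = 300×1/30² = 1/3
CG = +√(1/3) = +0.577350

+√(1/3) = +0.577350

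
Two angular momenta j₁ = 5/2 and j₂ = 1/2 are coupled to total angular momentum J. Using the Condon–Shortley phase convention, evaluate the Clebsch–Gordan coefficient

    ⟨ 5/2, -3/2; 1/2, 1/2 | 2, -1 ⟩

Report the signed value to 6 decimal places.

j₁+j₂−J=1  J+j₁−j₂=4  J−j₁+j₂=0  j₁+j₂+J+1=6
(j₁±m₁, j₂±m₂, J±M) = (1,4,1,0,1,3)
P² = 24
sum k=1..1:
  [1] −1/6 = -1/6
S = -1/6
C² = P²·S² = 2/3 ; C = -0.816497

-0.816497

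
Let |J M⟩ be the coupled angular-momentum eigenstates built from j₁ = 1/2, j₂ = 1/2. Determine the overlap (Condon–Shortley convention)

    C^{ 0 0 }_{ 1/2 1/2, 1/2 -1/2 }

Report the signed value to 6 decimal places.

triangle: 1!×0!×0!/2! = 1/2
(j±m)!: 1!×0!×0!×1!×0!×0! = 1
prefactor² = (2J+1)×Δ×N² = 1/2
  k=0: +1/(0!×1!×0!×0!×0!×0!) = 1
Σ = 1  ⇒  CG² = 1/2×1² = 1/2
CG = +√(1/2) = +0.707107

+0.707107  (= +√(1/2))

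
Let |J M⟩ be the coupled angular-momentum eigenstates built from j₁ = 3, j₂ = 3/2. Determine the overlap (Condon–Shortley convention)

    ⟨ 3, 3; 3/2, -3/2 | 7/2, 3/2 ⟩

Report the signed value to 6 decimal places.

j₁+j₂−J=1  J+j₁−j₂=5  J−j₁+j₂=2  j₁+j₂+J+1=9
(j₁±m₁, j₂±m₂, J±M) = (6,0,0,3,5,2)
P² = 38400/7
sum k=0..0:
  [0] +1/240 = 1/240
S = 1/240
C² = P²·S² = 2/21 ; C = +0.308607

+0.308607  (= +√(2/21))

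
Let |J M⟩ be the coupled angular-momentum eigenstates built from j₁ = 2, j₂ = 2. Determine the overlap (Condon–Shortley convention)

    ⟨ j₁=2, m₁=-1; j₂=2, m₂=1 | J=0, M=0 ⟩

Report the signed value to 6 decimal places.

triangle: 4!·0!·0!/5! = 24/120
(j±m)!: 1!·3!·3!·1!·0!·0! = 36
prefactor² = (2J+1)·Δ·N² = 36/5
  k=3: −1/(3!·1!·0!·0!·0!·0!) = -1/6
Σ = -1/6  ⇒  CG² = 36/5·(-1/6)² = 1/5
CG = −√(1/5) = -0.447214

-0.447214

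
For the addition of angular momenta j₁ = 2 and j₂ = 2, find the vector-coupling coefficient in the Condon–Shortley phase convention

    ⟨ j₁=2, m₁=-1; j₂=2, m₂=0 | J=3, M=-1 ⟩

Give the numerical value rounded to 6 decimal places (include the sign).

j₁+j₂−J=1  J+j₁−j₂=3  J−j₁+j₂=3  j₁+j₂+J+1=8
(j₁±m₁, j₂±m₂, J±M) = (1,3,2,2,2,4)
P² = 36/5
sum k=0..1:
  [0] +1/12 = 1/12
  [1] −1/4 = -1/4
S = -1/6
C² = P²·S² = 1/5 ; C = -0.447214

-0.447214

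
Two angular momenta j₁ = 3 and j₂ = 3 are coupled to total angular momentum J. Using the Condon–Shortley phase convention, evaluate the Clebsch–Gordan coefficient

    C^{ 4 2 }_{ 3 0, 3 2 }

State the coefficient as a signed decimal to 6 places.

√[9·2!4!4!/11! · 3!3!5!1!6!2!] = √(124416/77)
  +(−1)^1/∏(1,1,2,4,2,0)! = -1/96  (running -1/96)
  +(−1)^2/∏(2,0,1,3,3,1)! = 1/72  (running 1/288)
⟨..|..⟩ = √(124416/77)·(1/288) = +0.139573

+0.139573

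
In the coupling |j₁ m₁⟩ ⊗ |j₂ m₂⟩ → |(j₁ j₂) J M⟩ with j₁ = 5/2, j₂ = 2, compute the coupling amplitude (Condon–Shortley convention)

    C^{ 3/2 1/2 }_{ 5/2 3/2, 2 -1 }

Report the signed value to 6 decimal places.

−√(2/105) ≈ -0.138013

j₁+j₂−J=3  J+j₁−j₂=2  J−j₁+j₂=1  j₁+j₂+J+1=7
(j₁±m₁, j₂±m₂, J±M) = (4,1,1,3,2,1)
P² = 96/35
sum k=0..1:
  [0] +1/6 = 1/6
  [1] −1/4 = -1/4
S = -1/12
C² = P²·S² = 2/105 ; C = -0.138013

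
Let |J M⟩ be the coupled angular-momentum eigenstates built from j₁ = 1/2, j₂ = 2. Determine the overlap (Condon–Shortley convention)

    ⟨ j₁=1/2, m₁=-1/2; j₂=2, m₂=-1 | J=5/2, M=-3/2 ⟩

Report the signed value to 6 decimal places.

+√(4/5) ≈ +0.894427

j₁+j₂−J=0  J+j₁−j₂=1  J−j₁+j₂=4  j₁+j₂+J+1=6
(j₁±m₁, j₂±m₂, J±M) = (0,1,1,3,1,4)
P² = 144/5
sum k=0..0:
  [0] +1/6 = 1/6
S = 1/6
C² = P²·S² = 4/5 ; C = +0.894427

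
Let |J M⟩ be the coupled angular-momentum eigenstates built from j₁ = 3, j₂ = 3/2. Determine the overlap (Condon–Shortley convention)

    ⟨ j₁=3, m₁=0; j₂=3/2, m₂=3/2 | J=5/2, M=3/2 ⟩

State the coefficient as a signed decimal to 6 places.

+0.507093

triangle: 2!×4!×1!/8! = 48/40320
(j±m)!: 3!×3!×3!×0!×4!×1! = 5184
prefactor² = (2J+1)×Δ×N² = 1296/35
  k=2: +1/(2!×0!×1!×1!×3!×0!) = 1/12
Σ = 1/12  ⇒  CG² = 1296/35×1/12² = 9/35
CG = +√(9/35) = +0.507093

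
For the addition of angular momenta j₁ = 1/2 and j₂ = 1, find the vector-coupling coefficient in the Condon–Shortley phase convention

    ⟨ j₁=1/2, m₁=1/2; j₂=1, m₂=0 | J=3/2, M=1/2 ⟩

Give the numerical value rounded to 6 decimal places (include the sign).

+√(2/3) ≈ +0.816497

√[4·0!1!2!/4! · 1!0!1!1!2!1!] = √(2/3)
  +(−1)^0/∏(0,0,0,1,1,1)! = 1  (running 1)
⟨..|..⟩ = √(2/3)·(1) = +0.816497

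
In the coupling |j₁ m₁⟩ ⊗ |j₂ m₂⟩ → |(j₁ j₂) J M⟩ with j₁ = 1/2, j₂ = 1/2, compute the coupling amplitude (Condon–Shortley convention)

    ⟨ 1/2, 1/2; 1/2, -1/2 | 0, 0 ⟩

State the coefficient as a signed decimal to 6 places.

j₁+j₂−J=1  J+j₁−j₂=0  J−j₁+j₂=0  j₁+j₂+J+1=2
(j₁±m₁, j₂±m₂, J±M) = (1,0,0,1,0,0)
P² = 1/2
sum k=0..0:
  [0] +1/1 = 1
S = 1
C² = P²·S² = 1/2 ; C = +0.707107

+0.707107  (= +√(1/2))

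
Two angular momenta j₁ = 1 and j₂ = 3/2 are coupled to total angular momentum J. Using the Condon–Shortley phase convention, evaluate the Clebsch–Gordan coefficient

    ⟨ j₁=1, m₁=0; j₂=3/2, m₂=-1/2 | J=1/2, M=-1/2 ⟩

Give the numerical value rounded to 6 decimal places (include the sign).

-0.577350

triangle: 2!×0!×1!/4! = 2/24
(j±m)!: 1!×1!×1!×2!×0!×1! = 2
prefactor² = (2J+1)×Δ×N² = 1/3
  k=1: −1/(1!×1!×0!×0!×0!×1!) = -1
Σ = -1  ⇒  CG² = 1/3×(-1)² = 1/3
CG = −√(1/3) = -0.577350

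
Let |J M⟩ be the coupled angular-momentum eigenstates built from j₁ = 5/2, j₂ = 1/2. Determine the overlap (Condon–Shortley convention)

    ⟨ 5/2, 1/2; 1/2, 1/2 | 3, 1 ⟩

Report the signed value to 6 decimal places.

j₁+j₂−J=0  J+j₁−j₂=5  J−j₁+j₂=1  j₁+j₂+J+1=7
(j₁±m₁, j₂±m₂, J±M) = (3,2,1,0,4,2)
P² = 96
sum k=0..0:
  [0] +1/12 = 1/12
S = 1/12
C² = P²·S² = 2/3 ; C = +0.816497

+√(2/3) ≈ +0.816497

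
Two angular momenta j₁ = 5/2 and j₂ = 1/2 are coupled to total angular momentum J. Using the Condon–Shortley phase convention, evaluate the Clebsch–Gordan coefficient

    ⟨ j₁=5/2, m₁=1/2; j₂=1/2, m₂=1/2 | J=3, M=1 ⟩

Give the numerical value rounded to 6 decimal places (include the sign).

+0.816497

√[7·0!5!1!/7! · 3!2!1!0!4!2!] = √(96)
  +(−1)^0/∏(0,0,2,1,3,0)! = 1/12  (running 1/12)
⟨..|..⟩ = √(96)·(1/12) = +0.816497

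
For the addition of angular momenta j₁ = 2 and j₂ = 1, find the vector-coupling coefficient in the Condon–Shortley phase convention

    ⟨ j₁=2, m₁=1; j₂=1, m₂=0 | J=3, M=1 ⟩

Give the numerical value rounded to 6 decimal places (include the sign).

+√(8/15) = +0.730297

√[7·0!4!2!/7! · 3!1!1!1!4!2!] = √(96/5)
  +(−1)^0/∏(0,0,1,1,3,1)! = 1/6  (running 1/6)
⟨..|..⟩ = √(96/5)·(1/6) = +0.730297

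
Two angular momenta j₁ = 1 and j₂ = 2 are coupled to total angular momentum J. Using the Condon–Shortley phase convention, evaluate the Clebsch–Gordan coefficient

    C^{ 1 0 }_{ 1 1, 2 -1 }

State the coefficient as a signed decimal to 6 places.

j₁+j₂−J=2  J+j₁−j₂=0  J−j₁+j₂=2  j₁+j₂+J+1=5
(j₁±m₁, j₂±m₂, J±M) = (2,0,1,3,1,1)
P² = 6/5
sum k=0..0:
  [0] +1/2 = 1/2
S = 1/2
C² = P²·S² = 3/10 ; C = +0.547723

+0.547723  (= +√(3/10))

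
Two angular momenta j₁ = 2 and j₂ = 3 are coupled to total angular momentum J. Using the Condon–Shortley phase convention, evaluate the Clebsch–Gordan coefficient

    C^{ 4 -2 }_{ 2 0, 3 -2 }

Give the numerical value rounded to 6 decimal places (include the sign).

+0.585540

triangle: 1!·3!·5!/10! = 720/3628800
(j±m)!: 2!·2!·1!·5!·2!·6! = 691200
prefactor² = (2J+1)·Δ·N² = 8640/7
  k=0: +1/(0!·1!·2!·1!·1!·4!) = 1/48
  k=1: −1/(1!·0!·1!·0!·2!·5!) = -1/240
Σ = 1/60  ⇒  CG² = 8640/7·1/60² = 12/35
CG = +√(12/35) = +0.585540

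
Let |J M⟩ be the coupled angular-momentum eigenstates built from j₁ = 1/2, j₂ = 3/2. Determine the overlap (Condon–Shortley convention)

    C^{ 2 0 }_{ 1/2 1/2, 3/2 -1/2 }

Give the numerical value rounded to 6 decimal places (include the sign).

j₁+j₂−J=0  J+j₁−j₂=1  J−j₁+j₂=3  j₁+j₂+J+1=5
(j₁±m₁, j₂±m₂, J±M) = (1,0,1,2,2,2)
P² = 2
sum k=0..0:
  [0] +1/2 = 1/2
S = 1/2
C² = P²·S² = 1/2 ; C = +0.707107

+√(1/2) = +0.707107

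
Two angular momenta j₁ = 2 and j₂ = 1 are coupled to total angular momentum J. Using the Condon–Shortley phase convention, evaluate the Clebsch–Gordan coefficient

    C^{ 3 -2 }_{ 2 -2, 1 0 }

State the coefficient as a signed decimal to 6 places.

triangle: 0!*4!*2!/7! = 48/5040
(j±m)!: 0!*4!*1!*1!*1!*5! = 2880
prefactor² = (2J+1)*Δ*N² = 192
  k=0: +1/(0!*0!*4!*1!*0!*1!) = 1/24
Σ = 1/24  ⇒  CG² = 192*1/24² = 1/3
CG = +√(1/3) = +0.577350

+√(1/3) = +0.577350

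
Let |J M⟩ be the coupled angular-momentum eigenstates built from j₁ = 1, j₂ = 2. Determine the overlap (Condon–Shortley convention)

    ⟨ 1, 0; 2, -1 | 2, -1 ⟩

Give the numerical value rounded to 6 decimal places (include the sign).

triangle: 1!×1!×3!/6! = 6/720
(j±m)!: 1!×1!×1!×3!×1!×3! = 36
prefactor² = (2J+1)×Δ×N² = 3/2
  k=0: +1/(0!×1!×1!×1!×0!×2!) = 1/2
  k=1: −1/(1!×0!×0!×0!×1!×3!) = -1/6
Σ = 1/3  ⇒  CG² = 3/2×1/3² = 1/6
CG = +√(1/6) = +0.408248

+√(1/6) ≈ +0.408248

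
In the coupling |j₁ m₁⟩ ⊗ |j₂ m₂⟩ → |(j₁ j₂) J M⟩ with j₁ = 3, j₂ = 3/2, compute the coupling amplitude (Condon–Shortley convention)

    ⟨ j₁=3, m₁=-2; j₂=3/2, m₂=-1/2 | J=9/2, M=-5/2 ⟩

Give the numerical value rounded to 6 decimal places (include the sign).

j₁+j₂−J=0  J+j₁−j₂=6  J−j₁+j₂=3  j₁+j₂+J+1=10
(j₁±m₁, j₂±m₂, J±M) = (1,5,1,2,2,7)
P² = 28800
sum k=0..0:
  [0] +1/240 = 1/240
S = 1/240
C² = P²·S² = 1/2 ; C = +0.707107

+0.707107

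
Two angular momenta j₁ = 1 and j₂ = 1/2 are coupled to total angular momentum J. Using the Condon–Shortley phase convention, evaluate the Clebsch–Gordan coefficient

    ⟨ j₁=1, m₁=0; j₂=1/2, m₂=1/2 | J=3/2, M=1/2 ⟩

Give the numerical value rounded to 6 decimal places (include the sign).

+√(2/3) = +0.816497

triangle: 0!×2!×1!/4! = 2/24
(j±m)!: 1!×1!×1!×0!×2!×1! = 2
prefactor² = (2J+1)×Δ×N² = 2/3
  k=0: +1/(0!×0!×1!×1!×1!×0!) = 1
Σ = 1  ⇒  CG² = 2/3×1² = 2/3
CG = +√(2/3) = +0.816497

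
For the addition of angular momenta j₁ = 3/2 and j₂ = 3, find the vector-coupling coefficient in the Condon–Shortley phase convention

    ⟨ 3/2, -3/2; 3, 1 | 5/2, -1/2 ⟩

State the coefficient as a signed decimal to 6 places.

+√(27/70) = +0.621059

√[6·2!1!4!/8! · 0!3!4!2!2!3!] = √(864/35)
  +(−1)^2/∏(2,0,1,2,0,2)! = 1/8  (running 1/8)
⟨..|..⟩ = √(864/35)·(1/8) = +0.621059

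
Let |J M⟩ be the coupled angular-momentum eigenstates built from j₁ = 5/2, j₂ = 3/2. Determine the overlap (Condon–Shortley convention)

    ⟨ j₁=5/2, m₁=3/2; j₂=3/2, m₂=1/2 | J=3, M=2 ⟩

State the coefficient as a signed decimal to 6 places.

√[7·1!4!2!/8! · 4!1!2!1!5!1!] = √(48)
  +(−1)^0/∏(0,1,1,2,3,0)! = 1/12  (running 1/12)
  +(−1)^1/∏(1,0,0,1,4,1)! = -1/24  (running 1/24)
⟨..|..⟩ = √(48)·(1/24) = +0.288675

+√(1/12) ≈ +0.288675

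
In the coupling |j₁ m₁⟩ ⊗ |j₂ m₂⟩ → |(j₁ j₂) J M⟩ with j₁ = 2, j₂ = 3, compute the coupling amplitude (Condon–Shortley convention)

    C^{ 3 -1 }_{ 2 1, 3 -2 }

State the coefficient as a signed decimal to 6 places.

triangle: 2!*2!*4!/9! = 96/362880
(j±m)!: 3!*1!*1!*5!*2!*4! = 34560
prefactor² = (2J+1)*Δ*N² = 64
  k=0: +1/(0!*2!*1!*1!*1!*3!) = 1/12
  k=1: −1/(1!*1!*0!*0!*2!*4!) = -1/48
Σ = 1/16  ⇒  CG² = 64*1/16² = 1/4
CG = +√(1/4) = +0.500000

+0.500000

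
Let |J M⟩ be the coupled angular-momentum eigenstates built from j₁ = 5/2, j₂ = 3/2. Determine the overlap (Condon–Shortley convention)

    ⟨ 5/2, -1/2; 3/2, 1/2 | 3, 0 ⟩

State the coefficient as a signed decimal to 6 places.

-0.447214  (= −√(1/5))

j₁+j₂−J=1  J+j₁−j₂=4  J−j₁+j₂=2  j₁+j₂+J+1=8
(j₁±m₁, j₂±m₂, J±M) = (2,3,2,1,3,3)
P² = 36/5
sum k=0..1:
  [0] +1/12 = 1/12
  [1] −1/4 = -1/4
S = -1/6
C² = P²·S² = 1/5 ; C = -0.447214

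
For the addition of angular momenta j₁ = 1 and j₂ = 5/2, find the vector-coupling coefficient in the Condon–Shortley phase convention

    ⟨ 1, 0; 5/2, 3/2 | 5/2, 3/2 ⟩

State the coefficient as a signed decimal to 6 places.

−√(9/35) ≈ -0.507093

√[6·1!1!4!/7! · 1!1!4!1!4!1!] = √(576/35)
  +(−1)^0/∏(0,1,1,4,0,0)! = 1/24  (running 1/24)
  +(−1)^1/∏(1,0,0,3,1,1)! = -1/6  (running -1/8)
⟨..|..⟩ = √(576/35)·(-1/8) = -0.507093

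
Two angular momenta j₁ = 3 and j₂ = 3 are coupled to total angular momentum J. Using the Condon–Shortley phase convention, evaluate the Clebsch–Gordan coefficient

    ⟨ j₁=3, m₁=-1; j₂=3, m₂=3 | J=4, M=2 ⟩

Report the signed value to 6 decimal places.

√[9·2!4!4!/11! · 2!4!6!0!6!2!] = √(995328/77)
  +(−1)^2/∏(2,0,2,4,2,0)! = 1/192  (running 1/192)
⟨..|..⟩ = √(995328/77)·(1/192) = +0.592157

+√(27/77) ≈ +0.592157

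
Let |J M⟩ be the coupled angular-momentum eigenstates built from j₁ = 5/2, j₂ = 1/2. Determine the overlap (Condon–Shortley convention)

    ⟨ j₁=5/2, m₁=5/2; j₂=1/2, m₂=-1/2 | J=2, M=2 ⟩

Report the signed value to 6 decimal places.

+√(5/6) = +0.912871

√[5·1!4!0!/6! · 5!0!0!1!4!0!] = √(480)
  +(−1)^0/∏(0,1,0,0,4,0)! = 1/24  (running 1/24)
⟨..|..⟩ = √(480)·(1/24) = +0.912871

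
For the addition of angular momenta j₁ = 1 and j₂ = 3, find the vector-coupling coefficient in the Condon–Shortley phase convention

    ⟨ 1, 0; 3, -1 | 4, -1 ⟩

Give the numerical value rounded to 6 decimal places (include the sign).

+0.731925

√[9·0!2!6!/9! · 1!1!2!4!3!5!] = √(8640/7)
  +(−1)^0/∏(0,0,1,2,1,4)! = 1/48  (running 1/48)
⟨..|..⟩ = √(8640/7)·(1/48) = +0.731925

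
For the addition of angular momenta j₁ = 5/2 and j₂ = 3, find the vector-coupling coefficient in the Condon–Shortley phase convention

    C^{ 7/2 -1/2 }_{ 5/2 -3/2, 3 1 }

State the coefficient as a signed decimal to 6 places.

+√(8/63) ≈ +0.356348

triangle: 2!×3!×4!/10! = 288/3628800
(j±m)!: 1!×4!×4!×2!×3!×4! = 165888
prefactor² = (2J+1)×Δ×N² = 18432/175
  k=1: −1/(1!×1!×3!×3!×0!×1!) = -1/36
  k=2: +1/(2!×0!×2!×2!×1!×2!) = 1/16
Σ = 5/144  ⇒  CG² = 18432/175×5/144² = 8/63
CG = +√(8/63) = +0.356348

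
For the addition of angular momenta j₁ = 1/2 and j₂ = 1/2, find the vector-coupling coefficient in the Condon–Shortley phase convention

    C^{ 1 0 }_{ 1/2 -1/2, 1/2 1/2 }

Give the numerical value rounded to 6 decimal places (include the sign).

√[3·0!1!1!/3! · 0!1!1!0!1!1!] = √(1/2)
  +(−1)^0/∏(0,0,1,1,0,0)! = 1  (running 1)
⟨..|..⟩ = √(1/2)·(1) = +0.707107

+0.707107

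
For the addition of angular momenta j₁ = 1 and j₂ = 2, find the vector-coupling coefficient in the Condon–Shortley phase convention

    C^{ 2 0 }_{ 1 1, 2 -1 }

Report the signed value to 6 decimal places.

+√(1/2) ≈ +0.707107

j₁+j₂−J=1  J+j₁−j₂=1  J−j₁+j₂=3  j₁+j₂+J+1=6
(j₁±m₁, j₂±m₂, J±M) = (2,0,1,3,2,2)
P² = 2
sum k=0..0:
  [0] +1/2 = 1/2
S = 1/2
C² = P²·S² = 1/2 ; C = +0.707107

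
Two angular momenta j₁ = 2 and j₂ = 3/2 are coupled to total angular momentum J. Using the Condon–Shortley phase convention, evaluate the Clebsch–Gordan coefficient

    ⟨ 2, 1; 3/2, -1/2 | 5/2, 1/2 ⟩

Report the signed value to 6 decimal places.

+√(5/14) ≈ +0.597614

j₁+j₂−J=1  J+j₁−j₂=3  J−j₁+j₂=2  j₁+j₂+J+1=7
(j₁±m₁, j₂±m₂, J±M) = (3,1,1,2,3,2)
P² = 72/35
sum k=0..1:
  [0] +1/2 = 1/2
  [1] −1/12 = -1/12
S = 5/12
C² = P²·S² = 5/14 ; C = +0.597614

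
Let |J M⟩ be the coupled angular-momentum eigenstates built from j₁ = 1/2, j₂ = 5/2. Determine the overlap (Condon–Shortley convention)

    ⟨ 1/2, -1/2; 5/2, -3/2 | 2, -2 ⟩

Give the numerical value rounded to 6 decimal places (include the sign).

−√(1/6) = -0.408248

√[5·1!0!4!/6! · 0!1!1!4!0!4!] = √(96)
  +(−1)^1/∏(1,0,0,0,0,4)! = -1/24  (running -1/24)
⟨..|..⟩ = √(96)·(-1/24) = -0.408248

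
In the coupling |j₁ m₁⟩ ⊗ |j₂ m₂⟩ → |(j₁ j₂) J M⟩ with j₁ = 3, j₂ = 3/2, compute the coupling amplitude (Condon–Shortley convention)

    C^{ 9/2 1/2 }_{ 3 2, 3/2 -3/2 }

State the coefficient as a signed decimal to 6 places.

+0.218218  (= +√(1/21))

j₁+j₂−J=0  J+j₁−j₂=6  J−j₁+j₂=3  j₁+j₂+J+1=10
(j₁±m₁, j₂±m₂, J±M) = (5,1,0,3,5,4)
P² = 172800/7
sum k=0..0:
  [0] +1/720 = 1/720
S = 1/720
C² = P²·S² = 1/21 ; C = +0.218218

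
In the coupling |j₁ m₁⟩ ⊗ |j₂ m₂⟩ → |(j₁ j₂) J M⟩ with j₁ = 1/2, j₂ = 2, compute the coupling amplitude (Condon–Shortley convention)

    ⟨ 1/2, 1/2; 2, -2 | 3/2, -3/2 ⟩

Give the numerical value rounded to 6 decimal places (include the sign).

√[4·1!0!3!/5! · 1!0!0!4!0!3!] = √(144/5)
  +(−1)^0/∏(0,1,0,0,0,3)! = 1/6  (running 1/6)
⟨..|..⟩ = √(144/5)·(1/6) = +0.894427

+√(4/5) = +0.894427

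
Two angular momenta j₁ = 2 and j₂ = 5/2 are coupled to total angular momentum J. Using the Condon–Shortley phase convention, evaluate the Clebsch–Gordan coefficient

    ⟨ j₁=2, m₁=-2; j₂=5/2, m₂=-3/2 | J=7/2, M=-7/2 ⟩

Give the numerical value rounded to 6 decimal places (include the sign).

-0.666667

j₁+j₂−J=1  J+j₁−j₂=3  J−j₁+j₂=4  j₁+j₂+J+1=9
(j₁±m₁, j₂±m₂, J±M) = (0,4,1,4,0,7)
P² = 9216
sum k=1..1:
  [1] −1/144 = -1/144
S = -1/144
C² = P²·S² = 4/9 ; C = -0.666667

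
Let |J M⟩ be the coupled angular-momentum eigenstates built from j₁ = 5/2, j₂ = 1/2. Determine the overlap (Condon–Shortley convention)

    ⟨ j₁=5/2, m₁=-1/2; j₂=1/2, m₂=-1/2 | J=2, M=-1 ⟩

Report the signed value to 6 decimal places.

+0.577350  (= +√(1/3))

√[5·1!4!0!/6! · 2!3!0!1!1!3!] = √(12)
  +(−1)^0/∏(0,1,3,0,1,0)! = 1/6  (running 1/6)
⟨..|..⟩ = √(12)·(1/6) = +0.577350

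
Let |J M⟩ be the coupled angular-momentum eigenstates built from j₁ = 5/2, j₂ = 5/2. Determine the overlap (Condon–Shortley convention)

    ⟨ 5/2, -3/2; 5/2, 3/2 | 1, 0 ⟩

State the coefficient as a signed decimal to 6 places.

√[3·4!1!1!/7! · 1!4!4!1!1!1!] = √(288/35)
  +(−1)^3/∏(3,1,1,1,0,0)! = -1/6  (running -1/6)
  +(−1)^4/∏(4,0,0,0,1,1)! = 1/24  (running -1/8)
⟨..|..⟩ = √(288/35)·(-1/8) = -0.358569

-0.358569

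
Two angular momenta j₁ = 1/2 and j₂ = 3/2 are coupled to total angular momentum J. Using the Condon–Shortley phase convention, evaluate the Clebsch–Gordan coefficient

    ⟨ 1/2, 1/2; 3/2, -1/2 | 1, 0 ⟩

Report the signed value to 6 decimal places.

j₁+j₂−J=1  J+j₁−j₂=0  J−j₁+j₂=2  j₁+j₂+J+1=4
(j₁±m₁, j₂±m₂, J±M) = (1,0,1,2,1,1)
P² = 1/2
sum k=0..0:
  [0] +1/1 = 1
S = 1
C² = P²·S² = 1/2 ; C = +0.707107

+√(1/2) = +0.707107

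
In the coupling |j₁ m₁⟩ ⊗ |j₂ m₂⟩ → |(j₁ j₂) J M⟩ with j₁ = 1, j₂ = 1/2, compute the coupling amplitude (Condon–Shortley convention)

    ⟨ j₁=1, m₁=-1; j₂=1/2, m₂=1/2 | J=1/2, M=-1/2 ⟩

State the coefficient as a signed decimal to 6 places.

-0.816497

√[2·1!1!0!/3! · 0!2!1!0!0!1!] = √(2/3)
  +(−1)^1/∏(1,0,1,0,0,0)! = -1  (running -1)
⟨..|..⟩ = √(2/3)·(-1) = -0.816497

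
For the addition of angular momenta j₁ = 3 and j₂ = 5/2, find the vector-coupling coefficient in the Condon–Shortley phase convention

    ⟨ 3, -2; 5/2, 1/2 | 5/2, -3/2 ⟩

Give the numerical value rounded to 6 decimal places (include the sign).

+√(1/14) ≈ +0.267261

triangle: 3!·3!·2!/9! = 72/362880
(j±m)!: 1!·5!·3!·2!·1!·4! = 34560
prefactor² = (2J+1)·Δ·N² = 288/7
  k=2: +1/(2!·1!·3!·1!·0!·1!) = 1/12
  k=3: −1/(3!·0!·2!·0!·1!·2!) = -1/24
Σ = 1/24  ⇒  CG² = 288/7·1/24² = 1/14
CG = +√(1/14) = +0.267261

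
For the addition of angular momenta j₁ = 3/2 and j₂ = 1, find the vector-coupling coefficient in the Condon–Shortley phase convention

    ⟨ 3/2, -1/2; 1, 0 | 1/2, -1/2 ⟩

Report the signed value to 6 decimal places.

j₁+j₂−J=2  J+j₁−j₂=1  J−j₁+j₂=0  j₁+j₂+J+1=4
(j₁±m₁, j₂±m₂, J±M) = (1,2,1,1,0,1)
P² = 1/3
sum k=1..1:
  [1] −1/1 = -1
S = -1
C² = P²·S² = 1/3 ; C = -0.577350

−√(1/3) = -0.577350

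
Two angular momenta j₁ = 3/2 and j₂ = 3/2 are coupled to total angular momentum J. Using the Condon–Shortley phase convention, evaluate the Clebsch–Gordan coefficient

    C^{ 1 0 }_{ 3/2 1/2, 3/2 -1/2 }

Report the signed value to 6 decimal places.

-0.223607

√[3·2!1!1!/5! · 2!1!1!2!1!1!] = √(1/5)
  +(−1)^0/∏(0,2,1,1,0,0)! = 1/2  (running 1/2)
  +(−1)^1/∏(1,1,0,0,1,1)! = -1  (running -1/2)
⟨..|..⟩ = √(1/5)·(-1/2) = -0.223607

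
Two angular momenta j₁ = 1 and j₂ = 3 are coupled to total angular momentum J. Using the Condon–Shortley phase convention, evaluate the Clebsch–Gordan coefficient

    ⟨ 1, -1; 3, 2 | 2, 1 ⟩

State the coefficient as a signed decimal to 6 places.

+0.690066  (= +√(10/21))

triangle: 2!·0!·4!/7! = 48/5040
(j±m)!: 0!·2!·5!·1!·3!·1! = 1440
prefactor² = (2J+1)·Δ·N² = 480/7
  k=2: +1/(2!·0!·0!·3!·0!·1!) = 1/12
Σ = 1/12  ⇒  CG² = 480/7·1/12² = 10/21
CG = +√(10/21) = +0.690066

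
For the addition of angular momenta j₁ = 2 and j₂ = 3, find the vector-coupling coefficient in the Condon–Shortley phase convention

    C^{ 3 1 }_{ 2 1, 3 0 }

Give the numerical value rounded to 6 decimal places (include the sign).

j₁+j₂−J=2  J+j₁−j₂=2  J−j₁+j₂=4  j₁+j₂+J+1=9
(j₁±m₁, j₂±m₂, J±M) = (3,1,3,3,4,2)
P² = 96/5
sum k=0..1:
  [0] +1/12 = 1/12
  [1] −1/8 = -1/8
S = -1/24
C² = P²·S² = 1/30 ; C = -0.182574

−√(1/30) = -0.182574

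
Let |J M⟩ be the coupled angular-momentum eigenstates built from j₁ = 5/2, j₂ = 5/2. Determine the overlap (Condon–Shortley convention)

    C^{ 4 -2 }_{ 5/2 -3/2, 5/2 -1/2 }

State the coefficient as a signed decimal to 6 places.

−√(5/28) = -0.422577

triangle: 1!*4!*4!/10! = 576/3628800
(j±m)!: 1!*4!*2!*3!*2!*6! = 414720
prefactor² = (2J+1)*Δ*N² = 20736/35
  k=0: +1/(0!*1!*4!*2!*0!*2!) = 1/96
  k=1: −1/(1!*0!*3!*1!*1!*3!) = -1/36
Σ = -5/288  ⇒  CG² = 20736/35*(-5/288)² = 5/28
CG = −√(5/28) = -0.422577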